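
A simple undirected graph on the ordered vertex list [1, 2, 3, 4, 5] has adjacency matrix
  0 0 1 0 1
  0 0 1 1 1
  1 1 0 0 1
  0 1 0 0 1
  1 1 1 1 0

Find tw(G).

2

A width-2 tree decomposition is:
Bags: B1 = {2, 3, 5}  B2 = {1, 3, 5}  B3 = {2, 4, 5}
Tree: B1–B2, B1–B3
Each bag holds 3 vertices, so the decomposition has width 2, which upper-bounds the treewidth. For the lower bound, the 3 vertices {1, 3, 5} are pairwise adjacent, and any tree decomposition puts a clique entirely inside one bag — forcing width ≥ 2. Therefore the treewidth is 2.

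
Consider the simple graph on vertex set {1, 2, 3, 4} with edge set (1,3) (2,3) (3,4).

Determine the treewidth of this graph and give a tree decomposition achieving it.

The largest bag has 2 vertices, giving width 1; this decomposition certifies tw(G) ≤ 1. Since G has at least one edge (e.g. 3–2), it is not an edgeless graph, so tw(G) ≥ 1. Therefore the treewidth is 1.

Treewidth 1.
One such decomposition:
Bags: B1 = {2, 3}  B2 = {1, 3}  B3 = {3, 4}
Tree: B1–B2, B1–B3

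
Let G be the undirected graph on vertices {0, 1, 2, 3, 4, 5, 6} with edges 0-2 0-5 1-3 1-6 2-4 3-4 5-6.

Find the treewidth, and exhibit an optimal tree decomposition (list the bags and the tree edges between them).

Treewidth 2.
One such decomposition:
Bags: B1 = {1, 3, 6}  B2 = {3, 5, 6}  B3 = {0, 3, 5}  B4 = {0, 2, 3}  B5 = {2, 3, 4}
Tree: B1–B2, B2–B3, B3–B4, B4–B5

The largest bag has 3 vertices, giving width 2; this decomposition certifies tw(G) ≤ 2. For the lower bound, G contains the cycle 3–1–6–5–0–2–4–3, so G is not a forest; only forests have treewidth ≤ 1, hence tw(G) ≥ 2. Combining the bounds, tw(G) = 2.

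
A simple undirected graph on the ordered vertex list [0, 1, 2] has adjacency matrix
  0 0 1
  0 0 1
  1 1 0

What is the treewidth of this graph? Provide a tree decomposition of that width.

Treewidth 1.
One optimal decomposition is:
Bags: B1 = {1, 2}  B2 = {0, 2}
Tree: B1–B2

The largest bag has 2 vertices, giving width 1; this decomposition certifies tw(G) ≤ 1. Any graph with an edge has treewidth ≥ 1, and G has the edge 2–1. Combining the bounds, tw(G) = 1.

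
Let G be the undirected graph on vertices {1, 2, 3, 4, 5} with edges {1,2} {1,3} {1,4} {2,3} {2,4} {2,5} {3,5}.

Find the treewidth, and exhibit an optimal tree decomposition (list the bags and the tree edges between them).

Every bag has size at most 3, so the width is 3 − 1 = 2 and tw(G) ≤ 2. Conversely, {1, 2, 3} is a clique of size 3, and the vertices of any clique must share a bag in every tree decomposition; so some bag has ≥ 3 vertices and tw(G) ≥ 2. The upper and lower bounds meet at 2, so that is the treewidth.

Treewidth 2.
Bags: B1 = {1, 2, 3}  B2 = {1, 2, 4}  B3 = {2, 3, 5}
Tree: B1–B2, B1–B3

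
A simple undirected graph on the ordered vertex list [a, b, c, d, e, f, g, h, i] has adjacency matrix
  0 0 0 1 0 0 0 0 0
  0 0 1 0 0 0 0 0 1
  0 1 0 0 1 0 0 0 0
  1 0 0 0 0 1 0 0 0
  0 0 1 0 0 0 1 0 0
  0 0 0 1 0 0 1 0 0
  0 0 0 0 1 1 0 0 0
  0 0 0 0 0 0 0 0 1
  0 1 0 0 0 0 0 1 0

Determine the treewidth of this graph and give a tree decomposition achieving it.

Treewidth 1.
One optimal decomposition is:
Bags: B1 = {h, i}  B2 = {b, i}  B3 = {b, c}  B4 = {c, e}  B5 = {e, g}  B6 = {f, g}  B7 = {d, f}  B8 = {a, d}
Tree: B1–B2, B2–B3, B3–B4, B4–B5, B5–B6, B6–B7, B7–B8

Every bag has size at most 2, so the width is 2 − 1 = 1 and tw(G) ≤ 1. Since G has at least one edge (e.g. h–i), it is not an edgeless graph, so tw(G) ≥ 1. Hence tw(G) = 1 exactly.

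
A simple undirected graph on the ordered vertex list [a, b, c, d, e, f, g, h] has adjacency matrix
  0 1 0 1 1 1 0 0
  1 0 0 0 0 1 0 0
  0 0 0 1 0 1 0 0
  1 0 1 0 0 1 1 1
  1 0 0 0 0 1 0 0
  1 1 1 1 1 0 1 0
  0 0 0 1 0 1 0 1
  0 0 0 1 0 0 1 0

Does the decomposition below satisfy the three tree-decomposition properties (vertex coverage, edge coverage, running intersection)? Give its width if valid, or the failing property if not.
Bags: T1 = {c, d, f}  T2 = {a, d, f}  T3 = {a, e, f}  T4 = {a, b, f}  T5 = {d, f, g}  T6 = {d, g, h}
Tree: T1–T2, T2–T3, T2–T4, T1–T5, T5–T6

Every vertex of G appears in some bag (union = {a, b, c, d, e, f, g, h}); every edge is covered by a bag; and for each vertex v the set of bags containing v is connected in the bag tree. The decomposition is therefore valid. The largest bag has 3 vertices, so the width is 2.

Yes; width 2.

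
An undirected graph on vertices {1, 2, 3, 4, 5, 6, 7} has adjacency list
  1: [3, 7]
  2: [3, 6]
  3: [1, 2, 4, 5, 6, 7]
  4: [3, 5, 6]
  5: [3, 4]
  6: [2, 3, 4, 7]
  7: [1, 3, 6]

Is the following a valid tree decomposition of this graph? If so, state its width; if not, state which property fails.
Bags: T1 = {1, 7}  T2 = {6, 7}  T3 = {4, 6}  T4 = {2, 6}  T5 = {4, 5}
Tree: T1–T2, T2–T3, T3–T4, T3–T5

A tree decomposition must satisfy three properties: every vertex lies in some bag; for every edge, both endpoints lie together in some bag; and for every vertex, the bags containing it form a connected subtree. Here vertex 3 appears in no bag, so the decomposition is invalid.

No — vertex 3 appears in no bag.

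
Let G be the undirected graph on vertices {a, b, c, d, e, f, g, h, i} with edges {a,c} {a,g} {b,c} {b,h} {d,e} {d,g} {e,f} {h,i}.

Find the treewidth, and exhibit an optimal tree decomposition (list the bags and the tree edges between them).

Treewidth 1.
One optimal decomposition is:
Bags: B1 = {h, i}  B2 = {b, h}  B3 = {b, c}  B4 = {a, c}  B5 = {a, g}  B6 = {d, g}  B7 = {d, e}  B8 = {e, f}
Tree: B1–B2, B2–B3, B3–B4, B4–B5, B5–B6, B6–B7, B7–B8

Each bag holds 2 vertices, so the decomposition has width 1, which upper-bounds the treewidth. Since G has at least one edge (e.g. i–h), it is not an edgeless graph, so tw(G) ≥ 1. The upper and lower bounds meet at 1, so that is the treewidth.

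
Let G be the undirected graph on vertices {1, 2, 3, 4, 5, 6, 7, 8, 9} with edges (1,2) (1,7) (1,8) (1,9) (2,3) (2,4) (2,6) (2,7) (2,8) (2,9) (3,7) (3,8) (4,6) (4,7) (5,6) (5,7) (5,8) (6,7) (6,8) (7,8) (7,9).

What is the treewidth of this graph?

A width-3 tree decomposition is:
Bags: B1 = {2, 3, 7, 8}  B2 = {1, 2, 7, 8}  B3 = {1, 2, 7, 9}  B4 = {2, 6, 7, 8}  B5 = {2, 4, 6, 7}  B6 = {5, 6, 7, 8}
Tree: B1–B2, B2–B3, B1–B4, B4–B5, B4–B6
Every bag has size at most 4, so the width is 4 − 1 = 3 and tw(G) ≤ 3. On the other hand G contains the 4-clique {1, 2, 7, 8}. A clique must lie in a single bag of any decomposition, so no decomposition can have width below 3. Combining the bounds, tw(G) = 3.

3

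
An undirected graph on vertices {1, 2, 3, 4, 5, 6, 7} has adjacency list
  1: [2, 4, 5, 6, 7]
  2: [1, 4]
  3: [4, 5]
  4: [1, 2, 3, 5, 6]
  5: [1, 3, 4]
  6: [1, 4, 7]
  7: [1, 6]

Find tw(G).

2

A width-2 tree decomposition is:
Bags: B1 = {1, 6, 7}  B2 = {1, 4, 6}  B3 = {1, 2, 4}  B4 = {1, 4, 5}  B5 = {3, 4, 5}
Tree: B1–B2, B2–B3, B3–B4, B4–B5
The largest bag has 3 vertices, giving width 2; this decomposition certifies tw(G) ≤ 2. Conversely, {1, 2, 4} is a clique of size 3, and the vertices of any clique must share a bag in every tree decomposition; so some bag has ≥ 3 vertices and tw(G) ≥ 2. The upper and lower bounds meet at 2, so that is the treewidth.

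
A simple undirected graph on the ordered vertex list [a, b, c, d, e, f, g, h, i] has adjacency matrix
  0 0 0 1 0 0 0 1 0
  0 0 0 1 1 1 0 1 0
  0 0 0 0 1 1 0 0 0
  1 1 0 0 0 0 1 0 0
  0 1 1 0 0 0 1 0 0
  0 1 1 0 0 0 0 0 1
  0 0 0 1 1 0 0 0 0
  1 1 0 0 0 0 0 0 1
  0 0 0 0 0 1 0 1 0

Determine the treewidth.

3

A width-3 tree decomposition is:
Bags: B1 = {a, d, h, i}  B2 = {b, d, h, i}  B3 = {b, d, f, i}  B4 = {b, d, f, g}  B5 = {b, e, f, g}  B6 = {c, e, f, g}
Tree: B1–B2, B2–B3, B3–B4, B4–B5, B5–B6
Each bag holds 4 vertices, so the decomposition has width 3, which upper-bounds the treewidth. For the lower bound: the 4 vertex sets {a,h,i}, {d}, {b}, {c,e,f,g} are disjoint, each induces a connected subgraph, and every pair is joined by at least one edge of G. Contracting each set to a single vertex therefore yields K_{4} as a minor, and since treewidth is minor-monotone, tw(G) ≥ tw(K_{4}) = 3. Combining the bounds, tw(G) = 3.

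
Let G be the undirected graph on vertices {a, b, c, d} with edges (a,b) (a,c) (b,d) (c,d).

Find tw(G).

2

A width-2 tree decomposition is:
Bags: B1 = {a, b, c}  B2 = {b, c, d}
Tree: B1–B2
The largest bag has 3 vertices, giving width 2; this decomposition certifies tw(G) ≤ 2. The edges b–a–c–d–b form a cycle, so G is not a tree and its treewidth is at least 2. The upper and lower bounds meet at 2, so that is the treewidth.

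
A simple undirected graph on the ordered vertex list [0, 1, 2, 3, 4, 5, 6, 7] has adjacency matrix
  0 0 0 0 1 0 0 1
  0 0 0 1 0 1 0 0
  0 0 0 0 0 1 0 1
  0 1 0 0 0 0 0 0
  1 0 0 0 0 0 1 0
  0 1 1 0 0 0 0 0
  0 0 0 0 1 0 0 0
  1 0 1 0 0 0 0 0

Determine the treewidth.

A width-1 tree decomposition is:
Bags: B1 = {1, 3}  B2 = {1, 5}  B3 = {2, 5}  B4 = {2, 7}  B5 = {0, 7}  B6 = {0, 4}  B7 = {4, 6}
Tree: B1–B2, B2–B3, B3–B4, B4–B5, B5–B6, B6–B7
The largest bag has 2 vertices, giving width 1; this decomposition certifies tw(G) ≤ 1. G has an edge, so its treewidth is at least 1. The upper and lower bounds meet at 1, so that is the treewidth.

1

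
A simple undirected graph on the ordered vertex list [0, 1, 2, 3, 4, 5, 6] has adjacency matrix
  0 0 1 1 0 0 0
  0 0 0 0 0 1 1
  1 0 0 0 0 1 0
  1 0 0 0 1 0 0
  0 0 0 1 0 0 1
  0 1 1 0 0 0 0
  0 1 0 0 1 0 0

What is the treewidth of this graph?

2

A width-2 tree decomposition is:
Bags: B1 = {0, 2, 3}  B2 = {2, 3, 4}  B3 = {2, 4, 6}  B4 = {1, 2, 6}  B5 = {1, 2, 5}
Tree: B1–B2, B2–B3, B3–B4, B4–B5
The largest bag has 3 vertices, giving width 2; this decomposition certifies tw(G) ≤ 2. Since 2–0–3–4–6–1–5–2 is a cycle in G, G is not acyclic. Forests are exactly the graphs of treewidth ≤ 1, so tw(G) ≥ 2. Hence tw(G) = 2 exactly.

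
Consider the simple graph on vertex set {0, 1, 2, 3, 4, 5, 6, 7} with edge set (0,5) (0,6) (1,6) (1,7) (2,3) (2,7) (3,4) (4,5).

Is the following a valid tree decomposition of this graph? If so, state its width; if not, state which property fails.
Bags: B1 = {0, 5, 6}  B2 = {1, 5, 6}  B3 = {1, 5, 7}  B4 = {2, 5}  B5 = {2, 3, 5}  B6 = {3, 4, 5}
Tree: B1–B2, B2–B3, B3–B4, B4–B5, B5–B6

A tree decomposition must satisfy three properties: every vertex lies in some bag; for every edge, both endpoints lie together in some bag; and for every vertex, the bags containing it form a connected subtree. Here edge (7,2) lies in no bag, so the decomposition is invalid.

No — edge (7,2) lies in no bag.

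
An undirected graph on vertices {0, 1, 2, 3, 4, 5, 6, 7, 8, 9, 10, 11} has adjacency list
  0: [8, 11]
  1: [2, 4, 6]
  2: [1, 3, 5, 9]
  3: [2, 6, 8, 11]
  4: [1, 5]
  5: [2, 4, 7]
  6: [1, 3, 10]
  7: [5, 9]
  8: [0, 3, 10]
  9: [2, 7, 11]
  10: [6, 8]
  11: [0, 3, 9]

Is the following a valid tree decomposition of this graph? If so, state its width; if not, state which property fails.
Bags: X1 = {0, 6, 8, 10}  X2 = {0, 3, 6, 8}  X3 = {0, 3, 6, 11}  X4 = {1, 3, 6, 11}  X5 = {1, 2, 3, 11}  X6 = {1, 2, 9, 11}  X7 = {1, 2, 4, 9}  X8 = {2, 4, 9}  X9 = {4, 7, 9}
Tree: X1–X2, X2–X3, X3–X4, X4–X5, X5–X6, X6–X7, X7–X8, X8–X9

No — vertex 5 appears in no bag.

A tree decomposition must satisfy three properties: every vertex lies in some bag; for every edge, both endpoints lie together in some bag; and for every vertex, the bags containing it form a connected subtree. Here vertex 5 appears in no bag, so the decomposition is invalid.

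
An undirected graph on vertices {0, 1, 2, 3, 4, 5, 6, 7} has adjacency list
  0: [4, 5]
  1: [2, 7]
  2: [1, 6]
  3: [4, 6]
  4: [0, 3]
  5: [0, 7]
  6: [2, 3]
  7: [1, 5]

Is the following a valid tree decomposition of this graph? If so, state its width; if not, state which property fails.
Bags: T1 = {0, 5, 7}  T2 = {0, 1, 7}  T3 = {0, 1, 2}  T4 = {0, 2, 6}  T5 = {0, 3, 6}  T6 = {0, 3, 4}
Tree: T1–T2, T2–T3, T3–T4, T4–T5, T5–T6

Yes; width 2.

Every vertex of G appears in some bag (union = {0, 1, 2, 3, 4, 5, 6, 7}); every edge is covered by a bag; and for each vertex v the set of bags containing v is connected in the bag tree. The decomposition is therefore valid. The largest bag has 3 vertices, so the width is 2.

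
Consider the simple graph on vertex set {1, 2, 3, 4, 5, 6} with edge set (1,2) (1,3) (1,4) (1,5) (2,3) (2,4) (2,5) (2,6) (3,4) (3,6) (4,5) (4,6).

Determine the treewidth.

A width-3 tree decomposition is:
Bags: B1 = {2, 3, 4, 6}  B2 = {1, 2, 3, 4}  B3 = {1, 2, 4, 5}
Tree: B1–B2, B2–B3
Every bag has size at most 4, so the width is 4 − 1 = 3 and tw(G) ≤ 3. Conversely, {1, 2, 3, 4} is a clique of size 4, and the vertices of any clique must share a bag in every tree decomposition; so some bag has ≥ 4 vertices and tw(G) ≥ 3. Hence tw(G) = 3 exactly.

3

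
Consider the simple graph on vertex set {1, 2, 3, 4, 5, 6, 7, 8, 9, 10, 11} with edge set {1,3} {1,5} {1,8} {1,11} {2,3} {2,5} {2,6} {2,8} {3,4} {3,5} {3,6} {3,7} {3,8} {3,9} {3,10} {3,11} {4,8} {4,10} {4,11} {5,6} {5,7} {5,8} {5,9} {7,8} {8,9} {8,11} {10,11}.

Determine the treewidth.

A width-3 tree decomposition is:
Bags: B1 = {1, 3, 5, 8}  B2 = {1, 3, 8, 11}  B3 = {3, 4, 8, 11}  B4 = {3, 5, 8, 9}  B5 = {3, 4, 10, 11}  B6 = {2, 3, 5, 8}  B7 = {2, 3, 5, 6}  B8 = {3, 5, 7, 8}
Tree: B1–B2, B2–B3, B1–B4, B3–B5, B4–B6, B6–B7, B1–B8
The largest bag has 4 vertices, giving width 3; this decomposition certifies tw(G) ≤ 3. Conversely, {1, 3, 8, 11} is a clique of size 4, and the vertices of any clique must share a bag in every tree decomposition; so some bag has ≥ 4 vertices and tw(G) ≥ 3. The upper and lower bounds meet at 3, so that is the treewidth.

3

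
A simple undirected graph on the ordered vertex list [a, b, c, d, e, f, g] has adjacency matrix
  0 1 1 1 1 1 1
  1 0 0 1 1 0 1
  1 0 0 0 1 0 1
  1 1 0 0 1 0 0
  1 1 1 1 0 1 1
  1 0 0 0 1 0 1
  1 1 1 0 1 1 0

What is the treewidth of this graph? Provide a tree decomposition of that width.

The largest bag has 4 vertices, giving width 3; this decomposition certifies tw(G) ≤ 3. For the lower bound, the 4 vertices {a, b, d, e} are pairwise adjacent, and any tree decomposition puts a clique entirely inside one bag — forcing width ≥ 3. Therefore the treewidth is 3.

Treewidth 3.
Bags: B1 = {a, b, e, g}  B2 = {a, c, e, g}  B3 = {a, b, d, e}  B4 = {a, e, f, g}
Tree: B1–B2, B1–B3, B2–B4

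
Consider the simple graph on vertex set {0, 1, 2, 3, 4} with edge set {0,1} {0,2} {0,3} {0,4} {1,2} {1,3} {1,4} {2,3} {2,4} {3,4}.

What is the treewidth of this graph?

A width-4 tree decomposition is:
Bags: B1 = {0, 1, 2, 3, 4}
Tree: (single bag)
With just one bag of size 5, the width is 5 − 1 = 4, so tw(G) ≤ 4. On the other hand G contains the 5-clique {0, 1, 2, 3, 4}. A clique must lie in a single bag of any decomposition, so no decomposition can have width below 4. Therefore the treewidth is 4.

4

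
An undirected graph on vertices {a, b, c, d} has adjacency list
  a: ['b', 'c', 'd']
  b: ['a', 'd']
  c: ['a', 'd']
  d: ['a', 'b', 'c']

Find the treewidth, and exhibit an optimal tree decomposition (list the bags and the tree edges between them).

Treewidth 2.
One such decomposition:
Bags: B1 = {a, c, d}  B2 = {a, b, d}
Tree: B1–B2

The largest bag has 3 vertices, giving width 2; this decomposition certifies tw(G) ≤ 2. For the lower bound, the 3 vertices {a, c, d} are pairwise adjacent, and any tree decomposition puts a clique entirely inside one bag — forcing width ≥ 2. The upper and lower bounds meet at 2, so that is the treewidth.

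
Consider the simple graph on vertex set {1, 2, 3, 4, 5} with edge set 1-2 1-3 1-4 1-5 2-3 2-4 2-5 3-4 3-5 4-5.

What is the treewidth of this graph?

A width-4 tree decomposition is:
Bags: B1 = {1, 2, 3, 4, 5}
Tree: (single bag)
With just one bag of size 5, the width is 5 − 1 = 4, so tw(G) ≤ 4. Conversely, {1, 2, 3, 4, 5} is a clique of size 5, and the vertices of any clique must share a bag in every tree decomposition; so some bag has ≥ 5 vertices and tw(G) ≥ 4. The upper and lower bounds meet at 4, so that is the treewidth.

4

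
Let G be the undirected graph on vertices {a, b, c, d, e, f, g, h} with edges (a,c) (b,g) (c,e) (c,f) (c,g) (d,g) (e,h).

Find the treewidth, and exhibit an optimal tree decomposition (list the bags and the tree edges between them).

Treewidth 1.
One optimal decomposition is:
Bags: B1 = {c, g}  B2 = {c, e}  B3 = {d, g}  B4 = {b, g}  B5 = {c, f}  B6 = {a, c}  B7 = {e, h}
Tree: B1–B2, B1–B3, B1–B4, B2–B5, B5–B6, B2–B7

The largest bag has 2 vertices, giving width 1; this decomposition certifies tw(G) ≤ 1. Since G has at least one edge (e.g. g–c), it is not an edgeless graph, so tw(G) ≥ 1. Therefore the treewidth is 1.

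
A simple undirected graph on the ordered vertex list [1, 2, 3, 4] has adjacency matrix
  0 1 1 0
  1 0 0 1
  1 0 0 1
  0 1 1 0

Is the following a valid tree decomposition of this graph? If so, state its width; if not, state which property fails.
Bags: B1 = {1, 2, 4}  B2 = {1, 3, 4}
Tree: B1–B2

Yes; width 2.

Vertex coverage: the bags together contain {1, 2, 3, 4}, the full vertex set. Edge coverage: each edge of G has both endpoints in at least one bag. Running intersection: for every vertex, the bags containing it form a connected subtree. All three properties hold, so this is a valid tree decomposition of width max|bag| − 1 = 2, and hence tw(G) ≤ 2.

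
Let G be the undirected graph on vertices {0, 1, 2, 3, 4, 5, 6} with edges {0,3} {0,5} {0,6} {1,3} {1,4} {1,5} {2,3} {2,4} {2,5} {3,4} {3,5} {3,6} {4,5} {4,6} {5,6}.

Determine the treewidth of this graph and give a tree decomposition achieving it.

The largest bag has 4 vertices, giving width 3; this decomposition certifies tw(G) ≤ 3. Conversely, {0, 3, 5, 6} is a clique of size 4, and the vertices of any clique must share a bag in every tree decomposition; so some bag has ≥ 4 vertices and tw(G) ≥ 3. Combining the bounds, tw(G) = 3.

Treewidth 3.
One optimal decomposition is:
Bags: B1 = {1, 3, 4, 5}  B2 = {3, 4, 5, 6}  B3 = {2, 3, 4, 5}  B4 = {0, 3, 5, 6}
Tree: B1–B2, B1–B3, B2–B4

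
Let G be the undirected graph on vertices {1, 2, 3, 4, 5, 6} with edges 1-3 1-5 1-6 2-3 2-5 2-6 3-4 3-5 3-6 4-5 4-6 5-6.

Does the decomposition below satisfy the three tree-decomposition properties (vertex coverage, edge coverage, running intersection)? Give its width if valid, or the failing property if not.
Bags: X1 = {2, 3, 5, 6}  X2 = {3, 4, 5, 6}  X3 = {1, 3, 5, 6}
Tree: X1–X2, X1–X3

Every vertex of G appears in some bag (union = {1, 2, 3, 4, 5, 6}); every edge is covered by a bag; and for each vertex v the set of bags containing v is connected in the bag tree. The decomposition is therefore valid. The largest bag has 4 vertices, so the width is 3.

Yes; width 3.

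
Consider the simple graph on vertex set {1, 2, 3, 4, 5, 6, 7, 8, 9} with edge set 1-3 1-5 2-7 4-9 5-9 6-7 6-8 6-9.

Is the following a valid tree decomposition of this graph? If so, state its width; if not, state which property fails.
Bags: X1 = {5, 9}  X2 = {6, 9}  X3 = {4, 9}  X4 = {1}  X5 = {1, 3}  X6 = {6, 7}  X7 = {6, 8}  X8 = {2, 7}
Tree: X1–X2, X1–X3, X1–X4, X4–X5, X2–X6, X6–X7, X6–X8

A tree decomposition must satisfy three properties: every vertex lies in some bag; for every edge, both endpoints lie together in some bag; and for every vertex, the bags containing it form a connected subtree. Here edge (5,1) lies in no bag, so the decomposition is invalid.

No — edge (5,1) lies in no bag.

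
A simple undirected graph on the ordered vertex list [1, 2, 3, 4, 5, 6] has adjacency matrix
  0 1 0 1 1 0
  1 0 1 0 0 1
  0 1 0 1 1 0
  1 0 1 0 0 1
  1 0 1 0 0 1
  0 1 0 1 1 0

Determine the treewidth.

A width-3 tree decomposition is:
Bags: B1 = {1, 2, 4, 5}  B2 = {2, 3, 4, 5}  B3 = {2, 4, 5, 6}
Tree: B1–B2, B2–B3
Each bag holds 4 vertices, so the decomposition has width 3, which upper-bounds the treewidth. For the lower bound: the 4 vertex sets {1,2}, {3,5}, {4}, {6} are disjoint, each induces a connected subgraph, and every pair is joined by at least one edge of G. Contracting each set to a single vertex therefore yields K_{4} as a minor, and since treewidth is minor-monotone, tw(G) ≥ tw(K_{4}) = 3. Therefore the treewidth is 3.

3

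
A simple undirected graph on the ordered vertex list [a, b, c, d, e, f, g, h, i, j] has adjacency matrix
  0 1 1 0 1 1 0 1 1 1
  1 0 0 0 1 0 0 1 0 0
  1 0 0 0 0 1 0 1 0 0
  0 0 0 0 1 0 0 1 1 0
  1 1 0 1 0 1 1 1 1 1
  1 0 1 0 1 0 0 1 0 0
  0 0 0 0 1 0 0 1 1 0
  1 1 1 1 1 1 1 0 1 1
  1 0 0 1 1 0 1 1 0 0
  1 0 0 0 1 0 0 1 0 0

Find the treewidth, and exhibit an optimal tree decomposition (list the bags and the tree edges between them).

Treewidth 3.
One such decomposition:
Bags: B1 = {a, e, h, j}  B2 = {a, e, h, i}  B3 = {a, b, e, h}  B4 = {a, e, f, h}  B5 = {a, c, f, h}  B6 = {d, e, h, i}  B7 = {e, g, h, i}
Tree: B1–B2, B1–B3, B2–B4, B4–B5, B2–B6, B2–B7

The largest bag has 4 vertices, giving width 3; this decomposition certifies tw(G) ≤ 3. Conversely, {d, e, h, i} is a clique of size 4, and the vertices of any clique must share a bag in every tree decomposition; so some bag has ≥ 4 vertices and tw(G) ≥ 3. Hence tw(G) = 3 exactly.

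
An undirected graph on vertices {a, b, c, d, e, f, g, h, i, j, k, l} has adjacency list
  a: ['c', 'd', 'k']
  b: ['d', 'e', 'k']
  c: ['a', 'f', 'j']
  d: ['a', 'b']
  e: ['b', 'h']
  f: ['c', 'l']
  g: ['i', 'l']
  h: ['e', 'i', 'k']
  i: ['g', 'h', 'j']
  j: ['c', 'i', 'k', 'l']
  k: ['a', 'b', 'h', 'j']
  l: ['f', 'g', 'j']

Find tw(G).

A width-3 tree decomposition is:
Bags: B1 = {a, b, d, e}  B2 = {a, b, e, k}  B3 = {a, e, h, k}  B4 = {a, c, h, k}  B5 = {c, h, j, k}  B6 = {c, h, i, j}  B7 = {c, f, i, j}  B8 = {f, i, j, l}  B9 = {f, g, i, l}
Tree: B1–B2, B2–B3, B3–B4, B4–B5, B5–B6, B6–B7, B7–B8, B8–B9
Each bag holds 4 vertices, so the decomposition has width 3, which upper-bounds the treewidth. For the lower bound: the 4 vertex sets {b,d,e}, {a}, {k}, {c,h,i,j} are disjoint, each induces a connected subgraph, and every pair is joined by at least one edge of G. Contracting each set to a single vertex therefore yields K_{4} as a minor, and since treewidth is minor-monotone, tw(G) ≥ tw(K_{4}) = 3. Hence tw(G) = 3 exactly.

3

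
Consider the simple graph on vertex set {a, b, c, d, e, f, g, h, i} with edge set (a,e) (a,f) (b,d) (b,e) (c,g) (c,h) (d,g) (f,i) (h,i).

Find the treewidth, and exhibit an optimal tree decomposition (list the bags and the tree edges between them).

Treewidth 2.
Bags: B1 = {b, d, e}  B2 = {d, e, g}  B3 = {c, e, g}  B4 = {c, e, h}  B5 = {e, h, i}  B6 = {e, f, i}  B7 = {a, e, f}
Tree: B1–B2, B2–B3, B3–B4, B4–B5, B5–B6, B6–B7

Each bag holds 3 vertices, so the decomposition has width 2, which upper-bounds the treewidth. The edges e–b–d–g–c–h–i–f–a–e form a cycle, so G is not a tree and its treewidth is at least 2. Combining the bounds, tw(G) = 2.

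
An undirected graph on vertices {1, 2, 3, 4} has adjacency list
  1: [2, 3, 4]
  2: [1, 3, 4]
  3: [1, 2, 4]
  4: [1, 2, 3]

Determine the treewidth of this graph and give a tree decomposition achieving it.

A single bag containing all 4 vertices is trivially a valid decomposition of width 3. On the other hand G contains the 4-clique {1, 2, 3, 4}. A clique must lie in a single bag of any decomposition, so no decomposition can have width below 3. The upper and lower bounds meet at 3, so that is the treewidth.

Treewidth 3.
Bags: B1 = {1, 2, 3, 4}
Tree: (single bag)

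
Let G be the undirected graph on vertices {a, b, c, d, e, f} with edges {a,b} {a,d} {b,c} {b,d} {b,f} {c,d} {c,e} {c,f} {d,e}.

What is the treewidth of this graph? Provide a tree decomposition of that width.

Treewidth 2.
One such decomposition:
Bags: B1 = {b, c, d}  B2 = {b, c, f}  B3 = {c, d, e}  B4 = {a, b, d}
Tree: B1–B2, B1–B3, B1–B4

Each bag holds 3 vertices, so the decomposition has width 2, which upper-bounds the treewidth. Conversely, {c, d, e} is a clique of size 3, and the vertices of any clique must share a bag in every tree decomposition; so some bag has ≥ 3 vertices and tw(G) ≥ 2. The upper and lower bounds meet at 2, so that is the treewidth.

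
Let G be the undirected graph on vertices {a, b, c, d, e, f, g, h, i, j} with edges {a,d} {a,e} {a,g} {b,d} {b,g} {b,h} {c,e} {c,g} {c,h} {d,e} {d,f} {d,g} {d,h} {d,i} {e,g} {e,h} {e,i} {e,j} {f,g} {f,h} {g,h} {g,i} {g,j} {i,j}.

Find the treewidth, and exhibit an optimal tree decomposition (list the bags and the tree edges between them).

Treewidth 3.
One such decomposition:
Bags: B1 = {d, e, g, h}  B2 = {b, d, g, h}  B3 = {d, e, g, i}  B4 = {e, g, i, j}  B5 = {c, e, g, h}  B6 = {a, d, e, g}  B7 = {d, f, g, h}
Tree: B1–B2, B1–B3, B3–B4, B1–B5, B3–B6, B2–B7

Each bag holds 4 vertices, so the decomposition has width 3, which upper-bounds the treewidth. Conversely, {d, e, g, h} is a clique of size 4, and the vertices of any clique must share a bag in every tree decomposition; so some bag has ≥ 4 vertices and tw(G) ≥ 3. Combining the bounds, tw(G) = 3.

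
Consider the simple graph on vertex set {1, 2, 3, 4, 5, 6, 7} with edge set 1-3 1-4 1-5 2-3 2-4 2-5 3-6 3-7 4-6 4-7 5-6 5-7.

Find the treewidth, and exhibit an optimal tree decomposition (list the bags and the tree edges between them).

Treewidth 3.
One such decomposition:
Bags: B1 = {3, 4, 5, 7}  B2 = {1, 3, 4, 5}  B3 = {3, 4, 5, 6}  B4 = {2, 3, 4, 5}
Tree: B1–B2, B2–B3, B3–B4

The largest bag has 4 vertices, giving width 3; this decomposition certifies tw(G) ≤ 3. For the lower bound: the 4 vertex sets {4,7}, {1,3}, {5}, {6} are disjoint, each induces a connected subgraph, and every pair is joined by at least one edge of G. Contracting each set to a single vertex therefore yields K_{4} as a minor, and since treewidth is minor-monotone, tw(G) ≥ tw(K_{4}) = 3. Combining the bounds, tw(G) = 3.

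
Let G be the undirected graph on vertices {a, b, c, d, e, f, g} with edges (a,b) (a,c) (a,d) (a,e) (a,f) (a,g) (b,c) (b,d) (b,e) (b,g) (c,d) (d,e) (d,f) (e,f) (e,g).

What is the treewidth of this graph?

A width-3 tree decomposition is:
Bags: B1 = {a, d, e, f}  B2 = {a, b, d, e}  B3 = {a, b, c, d}  B4 = {a, b, e, g}
Tree: B1–B2, B2–B3, B2–B4
Each bag holds 4 vertices, so the decomposition has width 3, which upper-bounds the treewidth. Conversely, {a, d, e, f} is a clique of size 4, and the vertices of any clique must share a bag in every tree decomposition; so some bag has ≥ 4 vertices and tw(G) ≥ 3. The upper and lower bounds meet at 3, so that is the treewidth.

3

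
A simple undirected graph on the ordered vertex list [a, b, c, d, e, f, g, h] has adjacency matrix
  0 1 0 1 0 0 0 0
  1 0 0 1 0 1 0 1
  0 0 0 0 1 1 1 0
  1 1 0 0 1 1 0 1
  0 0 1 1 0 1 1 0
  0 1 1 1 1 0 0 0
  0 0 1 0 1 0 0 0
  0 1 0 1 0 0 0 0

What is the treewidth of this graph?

2

A width-2 tree decomposition is:
Bags: B1 = {d, e, f}  B2 = {c, e, f}  B3 = {b, d, f}  B4 = {b, d, h}  B5 = {a, b, d}  B6 = {c, e, g}
Tree: B1–B2, B1–B3, B3–B4, B4–B5, B2–B6
Every bag has size at most 3, so the width is 3 − 1 = 2 and tw(G) ≤ 2. For the lower bound, the 3 vertices {d, e, f} are pairwise adjacent, and any tree decomposition puts a clique entirely inside one bag — forcing width ≥ 2. Hence tw(G) = 2 exactly.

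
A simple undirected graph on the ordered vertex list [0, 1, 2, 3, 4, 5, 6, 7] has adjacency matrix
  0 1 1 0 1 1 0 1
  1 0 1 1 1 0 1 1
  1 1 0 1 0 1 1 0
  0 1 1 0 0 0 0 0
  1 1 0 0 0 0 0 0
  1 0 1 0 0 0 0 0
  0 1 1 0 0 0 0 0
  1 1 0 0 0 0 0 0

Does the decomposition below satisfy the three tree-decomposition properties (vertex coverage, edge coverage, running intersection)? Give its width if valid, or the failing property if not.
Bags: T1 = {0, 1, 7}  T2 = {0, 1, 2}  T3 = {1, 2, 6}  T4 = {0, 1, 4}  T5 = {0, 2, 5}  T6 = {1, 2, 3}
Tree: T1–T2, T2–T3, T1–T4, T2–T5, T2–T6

Yes; width 2.

Vertex coverage: the bags together contain {0, 1, 2, 3, 4, 5, 6, 7}, the full vertex set. Edge coverage: each edge of G has both endpoints in at least one bag. Running intersection: for every vertex, the bags containing it form a connected subtree. All three properties hold, so this is a valid tree decomposition of width max|bag| − 1 = 2, and hence tw(G) ≤ 2.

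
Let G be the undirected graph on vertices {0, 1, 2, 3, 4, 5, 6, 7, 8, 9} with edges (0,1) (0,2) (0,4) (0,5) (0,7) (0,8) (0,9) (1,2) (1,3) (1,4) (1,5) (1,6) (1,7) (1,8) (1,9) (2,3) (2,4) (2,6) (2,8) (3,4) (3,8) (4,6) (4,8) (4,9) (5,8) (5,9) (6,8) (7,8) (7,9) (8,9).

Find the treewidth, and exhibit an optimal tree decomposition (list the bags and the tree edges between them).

Treewidth 4.
Bags: B1 = {0, 1, 2, 4, 8}  B2 = {1, 2, 3, 4, 8}  B3 = {1, 2, 4, 6, 8}  B4 = {0, 1, 4, 8, 9}  B5 = {0, 1, 7, 8, 9}  B6 = {0, 1, 5, 8, 9}
Tree: B1–B2, B2–B3, B1–B4, B4–B5, B5–B6

The largest bag has 5 vertices, giving width 4; this decomposition certifies tw(G) ≤ 4. For the lower bound, the 5 vertices {0, 1, 4, 8, 9} are pairwise adjacent, and any tree decomposition puts a clique entirely inside one bag — forcing width ≥ 4. Hence tw(G) = 4 exactly.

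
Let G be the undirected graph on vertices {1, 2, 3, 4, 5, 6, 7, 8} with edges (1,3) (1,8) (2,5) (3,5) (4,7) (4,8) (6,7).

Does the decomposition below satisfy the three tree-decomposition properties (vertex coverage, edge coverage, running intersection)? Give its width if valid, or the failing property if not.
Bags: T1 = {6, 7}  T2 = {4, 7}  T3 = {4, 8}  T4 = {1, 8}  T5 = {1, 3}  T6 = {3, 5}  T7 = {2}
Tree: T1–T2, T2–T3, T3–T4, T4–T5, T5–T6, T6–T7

A tree decomposition must satisfy three properties: every vertex lies in some bag; for every edge, both endpoints lie together in some bag; and for every vertex, the bags containing it form a connected subtree. Here edge (5,2) lies in no bag, so the decomposition is invalid.

No — edge (5,2) lies in no bag.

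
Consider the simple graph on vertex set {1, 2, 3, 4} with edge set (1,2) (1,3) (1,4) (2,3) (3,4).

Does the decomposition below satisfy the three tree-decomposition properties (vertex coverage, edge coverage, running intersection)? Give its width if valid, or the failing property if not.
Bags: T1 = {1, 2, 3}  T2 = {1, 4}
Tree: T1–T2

A tree decomposition must satisfy three properties: every vertex lies in some bag; for every edge, both endpoints lie together in some bag; and for every vertex, the bags containing it form a connected subtree. Here edge (3,4) lies in no bag, so the decomposition is invalid.

No — edge (3,4) lies in no bag.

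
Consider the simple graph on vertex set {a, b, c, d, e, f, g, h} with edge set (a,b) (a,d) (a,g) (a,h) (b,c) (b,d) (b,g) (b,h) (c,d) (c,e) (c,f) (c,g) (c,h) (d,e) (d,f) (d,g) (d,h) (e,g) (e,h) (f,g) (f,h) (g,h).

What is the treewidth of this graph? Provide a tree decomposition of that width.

The largest bag has 5 vertices, giving width 4; this decomposition certifies tw(G) ≤ 4. For the lower bound, the 5 vertices {c, d, e, g, h} are pairwise adjacent, and any tree decomposition puts a clique entirely inside one bag — forcing width ≥ 4. The upper and lower bounds meet at 4, so that is the treewidth.

Treewidth 4.
One optimal decomposition is:
Bags: B1 = {b, c, d, g, h}  B2 = {a, b, d, g, h}  B3 = {c, d, f, g, h}  B4 = {c, d, e, g, h}
Tree: B1–B2, B1–B3, B3–B4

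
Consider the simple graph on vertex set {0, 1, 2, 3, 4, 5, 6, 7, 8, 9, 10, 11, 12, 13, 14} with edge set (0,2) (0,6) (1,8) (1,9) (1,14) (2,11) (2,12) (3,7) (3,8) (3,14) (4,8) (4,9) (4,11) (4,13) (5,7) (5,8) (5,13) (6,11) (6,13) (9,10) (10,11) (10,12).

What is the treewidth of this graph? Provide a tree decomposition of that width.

Treewidth 3.
Bags: B1 = {1, 3, 7, 14}  B2 = {1, 3, 7, 8}  B3 = {1, 5, 7, 8}  B4 = {1, 5, 8, 9}  B5 = {4, 5, 8, 9}  B6 = {4, 5, 9, 13}  B7 = {4, 9, 10, 13}  B8 = {4, 10, 11, 13}  B9 = {6, 10, 11, 13}  B10 = {6, 10, 11, 12}  B11 = {2, 6, 11, 12}  B12 = {0, 2, 6, 12}
Tree: B1–B2, B2–B3, B3–B4, B4–B5, B5–B6, B6–B7, B7–B8, B8–B9, B9–B10, B10–B11, B11–B12

Every bag has size at most 4, so the width is 4 − 1 = 3 and tw(G) ≤ 3. For the lower bound: the 4 vertex sets {3,7,14}, {1}, {8}, {4,5,9,13} are disjoint, each induces a connected subgraph, and every pair is joined by at least one edge of G. Contracting each set to a single vertex therefore yields K_{4} as a minor, and since treewidth is minor-monotone, tw(G) ≥ tw(K_{4}) = 3. Combining the bounds, tw(G) = 3.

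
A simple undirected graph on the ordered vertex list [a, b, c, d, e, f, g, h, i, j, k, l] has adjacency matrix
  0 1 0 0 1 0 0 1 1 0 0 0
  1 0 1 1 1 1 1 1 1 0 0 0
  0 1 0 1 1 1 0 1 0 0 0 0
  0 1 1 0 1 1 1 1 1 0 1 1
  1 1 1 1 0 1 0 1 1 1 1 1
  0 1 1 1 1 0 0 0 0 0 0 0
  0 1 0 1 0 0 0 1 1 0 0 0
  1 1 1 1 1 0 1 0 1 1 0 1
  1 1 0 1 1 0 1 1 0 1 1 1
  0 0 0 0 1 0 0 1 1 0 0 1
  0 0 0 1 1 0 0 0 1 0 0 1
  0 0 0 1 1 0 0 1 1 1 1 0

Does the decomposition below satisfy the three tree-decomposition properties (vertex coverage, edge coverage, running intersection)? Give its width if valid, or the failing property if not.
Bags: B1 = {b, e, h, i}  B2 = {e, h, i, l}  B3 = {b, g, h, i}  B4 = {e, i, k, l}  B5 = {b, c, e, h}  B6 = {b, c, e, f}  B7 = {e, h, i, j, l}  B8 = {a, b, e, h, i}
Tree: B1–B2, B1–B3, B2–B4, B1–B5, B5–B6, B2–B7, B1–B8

No — vertex d appears in no bag.

A tree decomposition must satisfy three properties: every vertex lies in some bag; for every edge, both endpoints lie together in some bag; and for every vertex, the bags containing it form a connected subtree. Here vertex d appears in no bag, so the decomposition is invalid.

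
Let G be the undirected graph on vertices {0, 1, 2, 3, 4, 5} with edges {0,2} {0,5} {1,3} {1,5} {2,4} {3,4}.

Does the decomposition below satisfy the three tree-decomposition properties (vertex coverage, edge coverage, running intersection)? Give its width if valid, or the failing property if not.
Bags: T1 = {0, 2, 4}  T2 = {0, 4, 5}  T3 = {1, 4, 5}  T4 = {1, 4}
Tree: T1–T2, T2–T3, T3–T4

No — vertex 3 appears in no bag.

A tree decomposition must satisfy three properties: every vertex lies in some bag; for every edge, both endpoints lie together in some bag; and for every vertex, the bags containing it form a connected subtree. Here vertex 3 appears in no bag, so the decomposition is invalid.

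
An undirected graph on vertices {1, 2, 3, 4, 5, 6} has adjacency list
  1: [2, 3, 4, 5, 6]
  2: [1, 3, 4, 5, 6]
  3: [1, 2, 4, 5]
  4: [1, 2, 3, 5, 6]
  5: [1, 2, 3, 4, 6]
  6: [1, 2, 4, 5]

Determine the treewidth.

A width-4 tree decomposition is:
Bags: B1 = {1, 2, 4, 5, 6}  B2 = {1, 2, 3, 4, 5}
Tree: B1–B2
Every bag has size at most 5, so the width is 5 − 1 = 4 and tw(G) ≤ 4. Conversely, {1, 2, 3, 4, 5} is a clique of size 5, and the vertices of any clique must share a bag in every tree decomposition; so some bag has ≥ 5 vertices and tw(G) ≥ 4. Hence tw(G) = 4 exactly.

4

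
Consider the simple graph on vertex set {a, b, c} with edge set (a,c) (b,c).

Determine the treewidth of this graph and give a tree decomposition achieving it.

Every bag has size at most 2, so the width is 2 − 1 = 1 and tw(G) ≤ 1. Since G has at least one edge (e.g. a–c), it is not an edgeless graph, so tw(G) ≥ 1. The upper and lower bounds meet at 1, so that is the treewidth.

Treewidth 1.
Bags: B1 = {a, c}  B2 = {b, c}
Tree: B1–B2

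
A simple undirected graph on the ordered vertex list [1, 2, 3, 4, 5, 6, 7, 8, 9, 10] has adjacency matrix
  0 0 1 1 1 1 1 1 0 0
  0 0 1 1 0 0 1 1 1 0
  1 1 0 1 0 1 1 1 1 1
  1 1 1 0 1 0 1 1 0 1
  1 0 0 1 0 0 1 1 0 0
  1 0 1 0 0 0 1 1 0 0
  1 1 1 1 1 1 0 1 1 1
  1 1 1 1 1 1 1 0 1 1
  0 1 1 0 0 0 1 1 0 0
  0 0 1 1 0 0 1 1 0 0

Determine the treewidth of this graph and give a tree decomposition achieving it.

Treewidth 4.
One such decomposition:
Bags: B1 = {2, 3, 4, 7, 8}  B2 = {1, 3, 4, 7, 8}  B3 = {1, 4, 5, 7, 8}  B4 = {3, 4, 7, 8, 10}  B5 = {1, 3, 6, 7, 8}  B6 = {2, 3, 7, 8, 9}
Tree: B1–B2, B2–B3, B1–B4, B2–B5, B1–B6

Each bag holds 5 vertices, so the decomposition has width 4, which upper-bounds the treewidth. Conversely, {2, 3, 7, 8, 9} is a clique of size 5, and the vertices of any clique must share a bag in every tree decomposition; so some bag has ≥ 5 vertices and tw(G) ≥ 4. Therefore the treewidth is 4.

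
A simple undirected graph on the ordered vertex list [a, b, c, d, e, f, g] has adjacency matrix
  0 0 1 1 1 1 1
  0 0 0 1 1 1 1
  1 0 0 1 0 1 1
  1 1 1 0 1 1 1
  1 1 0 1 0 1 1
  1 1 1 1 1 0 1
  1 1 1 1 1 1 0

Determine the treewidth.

A width-4 tree decomposition is:
Bags: B1 = {a, c, d, f, g}  B2 = {a, d, e, f, g}  B3 = {b, d, e, f, g}
Tree: B1–B2, B2–B3
Each bag holds 5 vertices, so the decomposition has width 4, which upper-bounds the treewidth. Conversely, {a, d, e, f, g} is a clique of size 5, and the vertices of any clique must share a bag in every tree decomposition; so some bag has ≥ 5 vertices and tw(G) ≥ 4. Combining the bounds, tw(G) = 4.

4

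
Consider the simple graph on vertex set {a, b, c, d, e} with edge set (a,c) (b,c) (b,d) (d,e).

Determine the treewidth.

A width-1 tree decomposition is:
Bags: B1 = {d, e}  B2 = {b, d}  B3 = {b, c}  B4 = {a, c}
Tree: B1–B2, B2–B3, B3–B4
Every bag has size at most 2, so the width is 2 − 1 = 1 and tw(G) ≤ 1. Since G has at least one edge (e.g. e–d), it is not an edgeless graph, so tw(G) ≥ 1. The upper and lower bounds meet at 1, so that is the treewidth.

1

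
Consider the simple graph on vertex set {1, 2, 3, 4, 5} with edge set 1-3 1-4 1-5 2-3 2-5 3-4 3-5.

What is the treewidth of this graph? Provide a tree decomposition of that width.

Treewidth 2.
Bags: B1 = {1, 3, 4}  B2 = {1, 3, 5}  B3 = {2, 3, 5}
Tree: B1–B2, B2–B3

Each bag holds 3 vertices, so the decomposition has width 2, which upper-bounds the treewidth. For the lower bound, the 3 vertices {1, 3, 4} are pairwise adjacent, and any tree decomposition puts a clique entirely inside one bag — forcing width ≥ 2. The upper and lower bounds meet at 2, so that is the treewidth.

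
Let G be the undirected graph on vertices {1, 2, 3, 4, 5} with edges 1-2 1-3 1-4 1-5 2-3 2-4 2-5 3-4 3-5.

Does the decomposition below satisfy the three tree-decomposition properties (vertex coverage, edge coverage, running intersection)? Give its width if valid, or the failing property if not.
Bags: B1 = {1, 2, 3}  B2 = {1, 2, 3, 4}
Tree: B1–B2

No — vertex 5 appears in no bag.

A tree decomposition must satisfy three properties: every vertex lies in some bag; for every edge, both endpoints lie together in some bag; and for every vertex, the bags containing it form a connected subtree. Here vertex 5 appears in no bag, so the decomposition is invalid.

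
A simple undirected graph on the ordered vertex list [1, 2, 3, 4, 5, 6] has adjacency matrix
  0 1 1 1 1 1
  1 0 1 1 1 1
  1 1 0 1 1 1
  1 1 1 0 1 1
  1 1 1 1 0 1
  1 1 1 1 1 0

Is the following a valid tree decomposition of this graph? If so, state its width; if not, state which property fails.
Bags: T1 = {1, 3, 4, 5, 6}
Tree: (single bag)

No — vertex 2 appears in no bag.

A tree decomposition must satisfy three properties: every vertex lies in some bag; for every edge, both endpoints lie together in some bag; and for every vertex, the bags containing it form a connected subtree. Here vertex 2 appears in no bag, so the decomposition is invalid.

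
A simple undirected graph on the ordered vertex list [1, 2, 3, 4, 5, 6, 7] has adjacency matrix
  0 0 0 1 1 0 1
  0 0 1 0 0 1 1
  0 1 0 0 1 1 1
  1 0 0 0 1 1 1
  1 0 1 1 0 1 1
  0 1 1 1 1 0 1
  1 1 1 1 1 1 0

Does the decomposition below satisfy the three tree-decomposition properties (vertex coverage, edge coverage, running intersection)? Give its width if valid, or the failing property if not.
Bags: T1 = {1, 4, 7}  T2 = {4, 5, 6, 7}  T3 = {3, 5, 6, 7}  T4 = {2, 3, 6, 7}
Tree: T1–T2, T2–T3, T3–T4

A tree decomposition must satisfy three properties: every vertex lies in some bag; for every edge, both endpoints lie together in some bag; and for every vertex, the bags containing it form a connected subtree. Here edge (5,1) lies in no bag, so the decomposition is invalid.

No — edge (5,1) lies in no bag.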